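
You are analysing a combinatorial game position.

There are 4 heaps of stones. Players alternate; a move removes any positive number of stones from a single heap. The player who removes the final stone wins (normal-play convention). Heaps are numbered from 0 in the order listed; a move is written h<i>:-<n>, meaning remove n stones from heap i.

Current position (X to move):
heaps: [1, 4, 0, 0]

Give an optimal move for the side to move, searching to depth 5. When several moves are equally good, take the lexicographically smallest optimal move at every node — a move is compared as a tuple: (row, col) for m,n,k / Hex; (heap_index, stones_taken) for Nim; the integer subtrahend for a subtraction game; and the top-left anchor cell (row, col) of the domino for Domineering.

[(1,4,0,0)] X move#1: h0:-1:-1/(0,4,0,0), h1:-1:-1/(1,3,0,0), h1:-2:-1/(1,2,0,0), h1:-3:+1/(1,1,0,0)*, h1:-4:-1/(1,0,0,0)
[(1,1,0,0)] O move#2: h0:-1:-1/(0,1,0,0)*, h1:-1:-1/(1,0,0,0)
[(0,1,0,0)] X move#3: h1:-1:+1/(0,0,0,0)*
[(0,0,0,0)] end (terminal -1, O#4); searched (1,4,0,0) to 5

X's best at [(1,4,0,0)]: h1:-3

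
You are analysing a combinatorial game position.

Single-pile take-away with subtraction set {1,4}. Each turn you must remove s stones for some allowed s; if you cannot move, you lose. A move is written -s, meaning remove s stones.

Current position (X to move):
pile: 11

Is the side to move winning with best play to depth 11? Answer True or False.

ply 1, X at 11 | -1=+1→10*; -4=+1→7
ply 2, O at 10 | -1=-1→9*; -4=-1→6
ply 3, X at 9 | -1=-1→8; -4=+1→5*
ply 4, O at 5 | -1=-1→4*; -4=-1→1
ply 5, X at 4 | -1=-1→3; -4=+1→0*
ply 6: 0 is terminal -1 (O); from 11 depth 11

X winning at [11]: True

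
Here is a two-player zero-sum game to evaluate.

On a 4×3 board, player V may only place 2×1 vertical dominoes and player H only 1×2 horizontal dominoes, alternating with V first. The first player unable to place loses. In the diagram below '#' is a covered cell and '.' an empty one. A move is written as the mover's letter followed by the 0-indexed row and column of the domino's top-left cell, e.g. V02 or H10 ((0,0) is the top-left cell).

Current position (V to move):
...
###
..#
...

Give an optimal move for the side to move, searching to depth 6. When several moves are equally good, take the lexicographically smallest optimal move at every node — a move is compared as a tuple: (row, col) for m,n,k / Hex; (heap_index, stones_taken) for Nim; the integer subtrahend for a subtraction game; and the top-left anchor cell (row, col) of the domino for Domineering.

V's best at [.../###/..#/...]: V21

ply 1, V at .../###/..#/... | V20=-1→.../###/#.#/#..; V21=+1→.../###/.##/.#.*
ply 2, H at .../###/.##/.#. | H00=-1→##./###/.##/.#.*; H01=-1→.##/###/.##/.#.
ply 3, V at ##./###/.##/.#. | V20=+1→##./###/###/##.*
ply 4: ##./###/###/##. is terminal -1 (H); from .../###/..#/... depth 6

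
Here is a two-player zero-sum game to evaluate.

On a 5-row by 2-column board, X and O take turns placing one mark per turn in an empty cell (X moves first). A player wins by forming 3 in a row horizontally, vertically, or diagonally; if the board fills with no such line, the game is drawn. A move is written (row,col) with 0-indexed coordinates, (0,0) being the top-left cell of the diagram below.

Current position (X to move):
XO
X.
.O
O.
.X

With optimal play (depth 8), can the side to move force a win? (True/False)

X winning at [XO/X./.O/O./.X]: True

ply 1, X at XO/X./.O/O./.X | (1,1)=+0→XO/XX/.O/O./.X; (2,0)=+1→XO/X./XO/O./.X*; (3,1)=-1→XO/X./.O/OX/.X; (4,0)=-1→XO/X./.O/O./XX
ply 2: XO/X./XO/O./.X is terminal -1 (O); from XO/X./.O/O./.X depth 8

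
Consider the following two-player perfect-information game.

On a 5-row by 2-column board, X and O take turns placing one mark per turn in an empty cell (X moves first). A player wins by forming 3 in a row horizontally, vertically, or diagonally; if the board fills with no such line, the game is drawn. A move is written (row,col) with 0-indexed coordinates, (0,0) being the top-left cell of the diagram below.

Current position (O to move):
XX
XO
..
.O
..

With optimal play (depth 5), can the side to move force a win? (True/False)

O winning at [XX/XO/../.O/..]: True

ply 1, O at XX/XO/../.O/.. | (2,0)=+0→XX/XO/O./.O/..; (2,1)=+1→XX/XO/.O/.O/..*; (3,0)=-1→XX/XO/../OO/..; (4,0)=-1→XX/XO/../.O/O.; (4,1)=-1→XX/XO/../.O/.O
ply 2: XX/XO/.O/.O/.. is terminal -1 (X); from XX/XO/../.O/.. depth 5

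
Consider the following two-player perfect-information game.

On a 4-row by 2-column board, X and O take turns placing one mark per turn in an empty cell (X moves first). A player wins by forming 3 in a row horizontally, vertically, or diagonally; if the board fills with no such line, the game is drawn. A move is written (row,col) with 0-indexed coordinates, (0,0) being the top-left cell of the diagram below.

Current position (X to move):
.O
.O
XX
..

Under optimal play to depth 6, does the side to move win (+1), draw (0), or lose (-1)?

value(.O/.O/XX/.., X) = +1

ply 1, X at .O/.O/XX/.. | (0,0)=+0→XO/.O/XX/..; (1,0)=+1→.O/XO/XX/..*; (3,0)=+0→.O/.O/XX/X.; (3,1)=+0→.O/.O/XX/.X
ply 2, O at .O/XO/XX/.. | (0,0)=-1→OO/XO/XX/..*; (3,0)=-1→.O/XO/XX/O.; (3,1)=-1→.O/XO/XX/.O
ply 3, X at OO/XO/XX/.. | (3,0)=+1→OO/XO/XX/X.*; (3,1)=+0→OO/XO/XX/.X
ply 4: OO/XO/XX/X. is terminal -1 (O); from .O/.O/XX/.. depth 6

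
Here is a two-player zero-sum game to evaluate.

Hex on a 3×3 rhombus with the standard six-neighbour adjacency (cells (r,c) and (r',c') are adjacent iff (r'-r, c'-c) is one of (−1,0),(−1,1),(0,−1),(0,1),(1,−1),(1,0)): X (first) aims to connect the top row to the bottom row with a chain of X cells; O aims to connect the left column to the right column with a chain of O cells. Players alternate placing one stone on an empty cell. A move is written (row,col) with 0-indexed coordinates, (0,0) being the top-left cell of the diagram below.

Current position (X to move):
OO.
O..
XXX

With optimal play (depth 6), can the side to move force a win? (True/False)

X winning at [OO./O../XXX]: True

ply 1, X at OO./O../XXX | (0,2)=+1→OOX/O../XXX*; (1,1)=-1→OO./OX./XXX; (1,2)=-1→OO./O.X/XXX
ply 2, O at OOX/O../XXX | (1,1)=-1→OOX/OO./XXX*; (1,2)=-1→OOX/O.O/XXX
ply 3, X at OOX/OO./XXX | (1,2)=+1→OOX/OOX/XXX*
ply 4: OOX/OOX/XXX is terminal -1 (O); from OO./O../XXX depth 6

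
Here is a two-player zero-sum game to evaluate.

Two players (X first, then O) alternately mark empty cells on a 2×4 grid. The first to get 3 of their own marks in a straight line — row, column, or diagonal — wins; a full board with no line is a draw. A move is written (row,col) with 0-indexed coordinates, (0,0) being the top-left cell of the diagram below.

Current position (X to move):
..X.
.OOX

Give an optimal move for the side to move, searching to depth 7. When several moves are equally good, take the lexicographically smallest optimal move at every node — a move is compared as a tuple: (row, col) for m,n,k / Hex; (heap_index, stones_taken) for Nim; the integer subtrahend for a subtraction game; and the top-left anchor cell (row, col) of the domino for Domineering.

X's best at [..X./.OOX]: (1,0)

p1 X@[..X./.OOX]: (0,0)[X.X./.OOX]-1 (0,1)[.XX./.OOX]-1 (0,3)[..XX/.OOX]-1 (1,0)[..X./XOOX]+0*
p2 O@[..X./XOOX]: (0,0)[O.X./XOOX]+0* (0,1)[.OX./XOOX]+0 (0,3)[..XO/XOOX]+0
p3 X@[O.X./XOOX]: (0,1)[OXX./XOOX]+0* (0,3)[O.XX/XOOX]+0
p4 O@[OXX./XOOX]: (0,3)[OXXO/XOOX]+0*
p5 X@[OXXO/XOOX] terminal +0; root [..X./.OOX] d7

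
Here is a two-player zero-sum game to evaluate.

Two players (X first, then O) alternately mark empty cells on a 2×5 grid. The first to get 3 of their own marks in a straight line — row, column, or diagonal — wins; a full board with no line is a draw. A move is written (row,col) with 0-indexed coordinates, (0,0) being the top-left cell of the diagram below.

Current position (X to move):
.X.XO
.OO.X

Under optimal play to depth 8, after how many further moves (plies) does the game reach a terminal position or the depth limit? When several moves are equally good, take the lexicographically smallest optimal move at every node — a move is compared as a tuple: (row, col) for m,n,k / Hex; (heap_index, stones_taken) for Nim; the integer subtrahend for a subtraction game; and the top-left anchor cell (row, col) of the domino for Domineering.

ply 1, X at .X.XO/.OO.X | (0,0)=-1→XX.XO/.OO.X; (0,2)=+1→.XXXO/.OO.X*; (1,0)=-1→.X.XO/XOO.X; (1,3)=-1→.X.XO/.OOXX
ply 2: .XXXO/.OO.X is terminal -1 (O); from .X.XO/.OO.X depth 8

PV length from [.X.XO/.OO.X]: 1 ply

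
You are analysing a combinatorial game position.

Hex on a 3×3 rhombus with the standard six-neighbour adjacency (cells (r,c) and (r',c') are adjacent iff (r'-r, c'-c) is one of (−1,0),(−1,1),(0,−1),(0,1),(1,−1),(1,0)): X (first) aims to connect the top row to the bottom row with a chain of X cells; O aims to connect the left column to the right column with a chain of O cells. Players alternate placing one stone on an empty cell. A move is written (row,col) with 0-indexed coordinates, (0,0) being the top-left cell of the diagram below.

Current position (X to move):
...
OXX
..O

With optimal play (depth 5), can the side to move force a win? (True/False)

X winning at [.../OXX/..O]: True

[.../OXX/..O] X move#1: (0,0):+1/X../OXX/..O*, (0,1):+1/.X./OXX/..O, (0,2):+1/..X/OXX/..O, (2,0):+1/.../OXX/X.O, (2,1):+1/.../OXX/.XO
[X../OXX/..O] O move#2: (0,1):-1/XO./OXX/..O*, (0,2):-1/X.O/OXX/..O, (2,0):-1/X../OXX/O.O, (2,1):-1/X../OXX/.OO
[XO./OXX/..O] X move#3: (0,2):+1/XOX/OXX/..O*, (2,0):-1/XO./OXX/X.O, (2,1):-1/XO./OXX/.XO
[XOX/OXX/..O] O move#4: (2,0):-1/XOX/OXX/O.O*, (2,1):-1/XOX/OXX/.OO
[XOX/OXX/O.O] X move#5: (2,1):+1/XOX/OXX/OXO*
[XOX/OXX/OXO] end (terminal -1, O#6); searched .../OXX/..O to 5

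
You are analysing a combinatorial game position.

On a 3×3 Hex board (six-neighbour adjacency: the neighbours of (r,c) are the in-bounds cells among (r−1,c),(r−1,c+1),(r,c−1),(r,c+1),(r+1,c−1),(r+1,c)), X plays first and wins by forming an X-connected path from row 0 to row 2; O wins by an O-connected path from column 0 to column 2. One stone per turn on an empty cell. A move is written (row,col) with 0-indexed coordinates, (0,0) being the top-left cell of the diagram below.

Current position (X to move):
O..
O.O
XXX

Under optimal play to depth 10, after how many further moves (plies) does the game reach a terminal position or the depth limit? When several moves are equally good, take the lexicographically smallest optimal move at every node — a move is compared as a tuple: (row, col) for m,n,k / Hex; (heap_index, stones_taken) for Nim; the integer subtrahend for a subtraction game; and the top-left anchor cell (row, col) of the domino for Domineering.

ply 1, X at O../O.O/XXX | (0,1)=-1→OX./O.O/XXX; (0,2)=-1→O.X/O.O/XXX; (1,1)=+1→O../OXO/XXX*
ply 2, O at O../OXO/XXX | (0,1)=-1→OO./OXO/XXX*; (0,2)=-1→O.O/OXO/XXX
ply 3, X at OO./OXO/XXX | (0,2)=+1→OOX/OXO/XXX*
ply 4: OOX/OXO/XXX is terminal -1 (O); from O../O.O/XXX depth 10

PV length from [O../O.O/XXX]: 3 plies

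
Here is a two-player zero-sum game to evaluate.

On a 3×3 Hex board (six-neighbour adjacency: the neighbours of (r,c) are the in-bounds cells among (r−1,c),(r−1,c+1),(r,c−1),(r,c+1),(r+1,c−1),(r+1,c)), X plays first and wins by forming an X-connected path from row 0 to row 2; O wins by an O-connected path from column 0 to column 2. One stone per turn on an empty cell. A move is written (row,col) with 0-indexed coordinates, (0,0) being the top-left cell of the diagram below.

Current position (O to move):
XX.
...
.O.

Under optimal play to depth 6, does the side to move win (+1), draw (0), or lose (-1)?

value(XX./.../.O., O) = +1

[XX./.../.O.] O move#1: (0,2):-1/XXO/.../.O., (1,0):+1/XX./O../.O.*, (1,1):+1/XX./.O./.O., (1,2):-1/XX./..O/.O., (2,0):+1/XX./.../OO., (2,2):-1/XX./.../.OO
[XX./O../.O.] X move#2: (0,2):-1/XXX/O../.O.*, (1,1):-1/XX./OX./.O., (1,2):-1/XX./O.X/.O., (2,0):-1/XX./O../XO., (2,2):-1/XX./O../.OX
[XXX/O../.O.] O move#3: (1,1):+1/XXX/OO./.O.*, (1,2):+1/XXX/O.O/.O., (2,0):+1/XXX/O../OO., (2,2):+1/XXX/O../.OO
[XXX/OO./.O.] X move#4: (1,2):-1/XXX/OOX/.O.*, (2,0):-1/XXX/OO./XO., (2,2):-1/XXX/OO./.OX
[XXX/OOX/.O.] O move#5: (2,0):-1/XXX/OOX/OO., (2,2):+1/XXX/OOX/.OO*
[XXX/OOX/.OO] end (terminal -1, X#6); searched XX./.../.O. to 6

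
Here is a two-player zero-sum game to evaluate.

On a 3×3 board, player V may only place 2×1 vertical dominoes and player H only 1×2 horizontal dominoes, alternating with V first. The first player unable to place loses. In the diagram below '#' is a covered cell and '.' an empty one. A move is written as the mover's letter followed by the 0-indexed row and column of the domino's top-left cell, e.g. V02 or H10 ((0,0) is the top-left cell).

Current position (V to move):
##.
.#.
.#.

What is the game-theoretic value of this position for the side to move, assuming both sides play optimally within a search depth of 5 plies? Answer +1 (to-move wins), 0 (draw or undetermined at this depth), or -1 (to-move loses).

p1 V@[##./.#./.#.]: V02[###/.##/.#.]+1* V10[##./##./##.]+1 V12[##./.##/.##]+1
p2 H@[###/.##/.#.] terminal -1; root [##./.#./.#.] d5

value(##./.#./.#., V) = +1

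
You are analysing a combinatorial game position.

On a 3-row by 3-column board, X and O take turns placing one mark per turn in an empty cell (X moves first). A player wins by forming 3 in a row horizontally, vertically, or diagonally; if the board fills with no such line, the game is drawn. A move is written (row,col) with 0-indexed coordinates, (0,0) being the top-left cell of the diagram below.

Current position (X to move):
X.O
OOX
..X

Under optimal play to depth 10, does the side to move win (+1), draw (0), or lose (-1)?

value(X.O/OOX/..X, X) = 0

[X.O/OOX/..X] X move#1: (0,1):-1/XXO/OOX/..X, (2,0):+0/X.O/OOX/X.X*, (2,1):-1/X.O/OOX/.XX
[X.O/OOX/X.X] O move#2: (0,1):-1/XOO/OOX/X.X, (2,1):+0/X.O/OOX/XOX*
[X.O/OOX/XOX] X move#3: (0,1):+0/XXO/OOX/XOX*
[XXO/OOX/XOX] end (terminal +0, O#4); searched X.O/OOX/..X to 10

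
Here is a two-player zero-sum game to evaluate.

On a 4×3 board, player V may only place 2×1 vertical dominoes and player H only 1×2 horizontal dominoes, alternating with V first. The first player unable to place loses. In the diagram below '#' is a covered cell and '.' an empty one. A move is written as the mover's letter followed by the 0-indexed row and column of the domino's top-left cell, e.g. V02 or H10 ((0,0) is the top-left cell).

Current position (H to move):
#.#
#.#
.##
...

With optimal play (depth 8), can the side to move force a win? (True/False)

[#.#/#.#/.##/...] H move#1: H30:-1/#.#/#.#/.##/##.*, H31:-1/#.#/#.#/.##/.##
[#.#/#.#/.##/##.] V move#2: V01:+1/###/###/.##/##.*
[###/###/.##/##.] end (terminal -1, H#3); searched #.#/#.#/.##/... to 8

H winning at [#.#/#.#/.##/...]: False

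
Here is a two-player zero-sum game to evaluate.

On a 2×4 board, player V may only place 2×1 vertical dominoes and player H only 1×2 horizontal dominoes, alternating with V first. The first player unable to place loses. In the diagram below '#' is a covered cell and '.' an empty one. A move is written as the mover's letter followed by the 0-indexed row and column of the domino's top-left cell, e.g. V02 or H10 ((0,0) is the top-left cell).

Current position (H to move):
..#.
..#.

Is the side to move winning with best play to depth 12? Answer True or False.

H winning at [..#./..#.]: True

p1 H@[..#./..#.]: H00[###./..#.]+1* H10[..#./###.]+1
p2 V@[###./..#.]: V03[####/..##]-1*
p3 H@[####/..##]: H10[####/####]+1*
p4 V@[####/####] terminal -1; root [..#./..#.] d12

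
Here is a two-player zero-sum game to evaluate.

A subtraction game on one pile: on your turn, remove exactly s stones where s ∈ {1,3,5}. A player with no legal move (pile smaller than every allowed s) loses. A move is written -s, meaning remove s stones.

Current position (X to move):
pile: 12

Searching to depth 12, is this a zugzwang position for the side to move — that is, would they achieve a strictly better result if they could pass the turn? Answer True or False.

zugzwang(12, X) = True

ply 1, X at 12 | -1=-1→11*; -3=-1→9; -5=-1→7
ply 2, O at 11 | -1=+1→10*; -3=+1→8; -5=+1→6
ply 3, X at 10 | -1=-1→9*; -3=-1→7; -5=-1→5
ply 4, O at 9 | -1=+1→8*; -3=+1→6; -5=+1→4
ply 5, X at 8 | -1=-1→7*; -3=-1→5; -5=-1→3
ply 6, O at 7 | -1=+1→6*; -3=+1→4; -5=+1→2
ply 7, X at 6 | -1=-1→5*; -3=-1→3; -5=-1→1
ply 8, O at 5 | -1=+1→4*; -3=+1→2; -5=+1→0
ply 9, X at 4 | -1=-1→3*; -3=-1→1
ply 10, O at 3 | -1=+1→2*; -3=+1→0
ply 11, X at 2 | -1=-1→1*
ply 12, O at 1 | -1=+1→0*
ply 13: 0 is terminal -1 (X); from 12 depth 12
suppose X passes — search the same position with O to move:
pass> ply 1, O at 12 | -1=-1→11*; -3=-1→9; -5=-1→7
pass> ply 2, X at 11 | -1=+1→10*; -3=+1→8; -5=+1→6
pass> ply 3, O at 10 | -1=-1→9*; -3=-1→7; -5=-1→5
pass> ply 4, X at 9 | -1=+1→8*; -3=+1→6; -5=+1→4
pass> ply 5, O at 8 | -1=-1→7*; -3=-1→5; -5=-1→3
pass> ply 6, X at 7 | -1=+1→6*; -3=+1→4; -5=+1→2
pass> ply 7, O at 6 | -1=-1→5*; -3=-1→3; -5=-1→1
pass> ply 8, X at 5 | -1=+1→4*; -3=+1→2; -5=+1→0
pass> ply 9, O at 4 | -1=-1→3*; -3=-1→1
pass> ply 10, X at 3 | -1=+1→2*; -3=+1→0
pass> ply 11, O at 2 | -1=-1→1*
pass> ply 12, X at 1 | -1=+1→0*
pass> ply 13: 0 is terminal -1 (O); from 12 depth 12
for X: play -1, pass +1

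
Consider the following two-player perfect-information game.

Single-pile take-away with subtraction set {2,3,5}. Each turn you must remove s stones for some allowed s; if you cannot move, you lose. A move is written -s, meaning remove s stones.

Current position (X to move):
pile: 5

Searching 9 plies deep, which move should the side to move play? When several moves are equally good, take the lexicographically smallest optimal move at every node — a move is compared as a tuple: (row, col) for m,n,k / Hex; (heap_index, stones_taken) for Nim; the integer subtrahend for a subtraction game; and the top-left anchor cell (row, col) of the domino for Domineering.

[5] X move#1: -2:-1/3, -3:-1/2, -5:+1/0*
[0] end (terminal -1, O#2); searched 5 to 9

X's best at [5]: -5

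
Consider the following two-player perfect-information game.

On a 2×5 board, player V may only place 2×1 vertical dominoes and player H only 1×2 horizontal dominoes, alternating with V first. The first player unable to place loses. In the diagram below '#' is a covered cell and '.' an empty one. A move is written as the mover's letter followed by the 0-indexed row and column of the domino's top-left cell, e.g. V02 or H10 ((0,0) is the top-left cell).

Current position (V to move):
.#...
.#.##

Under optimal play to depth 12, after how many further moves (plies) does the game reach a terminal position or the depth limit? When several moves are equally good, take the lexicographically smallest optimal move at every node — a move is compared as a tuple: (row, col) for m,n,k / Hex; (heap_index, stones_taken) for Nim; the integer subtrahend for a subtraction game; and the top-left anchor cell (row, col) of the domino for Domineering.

[.#.../.#.##] V move#1: V00:-1/##.../##.##, V02:+1/.##../.####*
[.##../.####] H move#2: H03:-1/.####/.####*
[.####/.####] V move#3: V00:+1/#####/#####*
[#####/#####] end (terminal -1, H#4); searched .#.../.#.## to 12

PV length from [.#.../.#.##]: 3 plies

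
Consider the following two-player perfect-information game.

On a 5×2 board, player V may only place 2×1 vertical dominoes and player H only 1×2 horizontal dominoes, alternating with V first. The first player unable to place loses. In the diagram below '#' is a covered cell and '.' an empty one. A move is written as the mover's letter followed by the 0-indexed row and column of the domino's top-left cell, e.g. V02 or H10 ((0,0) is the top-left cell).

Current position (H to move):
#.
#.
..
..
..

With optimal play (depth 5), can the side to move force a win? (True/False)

H winning at [#./#./../../..]: True

ply 1, H at #./#./../../.. | H20=-1→#./#./##/../..; H30=+1→#./#./../##/..*; H40=-1→#./#./../../##
ply 2, V at #./#./../##/.. | V01=-1→##/##/../##/..*; V11=-1→#./##/.#/##/..
ply 3, H at ##/##/../##/.. | H20=+1→##/##/##/##/..*; H40=+1→##/##/../##/##
ply 4: ##/##/##/##/.. is terminal -1 (V); from #./#./../../.. depth 5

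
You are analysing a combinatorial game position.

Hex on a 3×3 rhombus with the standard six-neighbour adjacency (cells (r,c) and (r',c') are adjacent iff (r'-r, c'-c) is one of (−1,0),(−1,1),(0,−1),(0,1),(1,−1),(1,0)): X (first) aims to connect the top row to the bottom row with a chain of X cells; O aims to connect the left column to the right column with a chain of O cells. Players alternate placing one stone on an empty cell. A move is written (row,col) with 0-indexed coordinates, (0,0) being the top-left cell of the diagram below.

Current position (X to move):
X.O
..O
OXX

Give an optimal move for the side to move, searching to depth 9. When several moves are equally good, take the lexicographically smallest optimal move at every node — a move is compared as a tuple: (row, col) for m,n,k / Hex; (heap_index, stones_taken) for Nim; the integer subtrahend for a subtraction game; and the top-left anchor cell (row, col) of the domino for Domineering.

ply 1, X at X.O/..O/OXX | (0,1)=-1→XXO/..O/OXX; (1,0)=-1→X.O/X.O/OXX; (1,1)=+1→X.O/.XO/OXX*
ply 2, O at X.O/.XO/OXX | (0,1)=-1→XOO/.XO/OXX*; (1,0)=-1→X.O/OXO/OXX
ply 3, X at XOO/.XO/OXX | (1,0)=+1→XOO/XXO/OXX*
ply 4: XOO/XXO/OXX is terminal -1 (O); from X.O/..O/OXX depth 9

X's best at [X.O/..O/OXX]: (1,1)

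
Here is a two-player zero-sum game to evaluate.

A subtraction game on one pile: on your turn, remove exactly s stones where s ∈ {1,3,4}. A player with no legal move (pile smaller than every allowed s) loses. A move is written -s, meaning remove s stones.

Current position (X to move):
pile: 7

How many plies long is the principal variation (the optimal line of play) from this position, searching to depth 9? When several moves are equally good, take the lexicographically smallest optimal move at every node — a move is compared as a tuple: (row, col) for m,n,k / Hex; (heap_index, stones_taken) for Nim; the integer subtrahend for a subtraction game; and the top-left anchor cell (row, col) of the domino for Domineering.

PV length from [7]: 4 plies

ply 1, X at 7 | -1=-1→6*; -3=-1→4; -4=-1→3
ply 2, O at 6 | -1=-1→5; -3=-1→3; -4=+1→2*
ply 3, X at 2 | -1=-1→1*
ply 4, O at 1 | -1=+1→0*
ply 5: 0 is terminal -1 (X); from 7 depth 9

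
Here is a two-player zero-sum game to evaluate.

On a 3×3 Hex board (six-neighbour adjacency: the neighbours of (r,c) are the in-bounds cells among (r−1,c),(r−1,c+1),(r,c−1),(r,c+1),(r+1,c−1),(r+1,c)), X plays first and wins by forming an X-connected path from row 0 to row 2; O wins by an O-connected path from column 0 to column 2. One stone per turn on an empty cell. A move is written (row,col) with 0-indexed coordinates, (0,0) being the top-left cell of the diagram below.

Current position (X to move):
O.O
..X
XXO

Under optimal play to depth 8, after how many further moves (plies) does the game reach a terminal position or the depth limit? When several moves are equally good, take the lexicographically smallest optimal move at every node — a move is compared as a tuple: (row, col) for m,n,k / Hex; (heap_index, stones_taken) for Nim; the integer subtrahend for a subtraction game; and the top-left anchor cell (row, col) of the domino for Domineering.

[O.O/..X/XXO] X move#1: (0,1):+1/OXO/..X/XXO*, (1,0):-1/O.O/X.X/XXO, (1,1):-1/O.O/.XX/XXO
[OXO/..X/XXO] O move#2: (1,0):-1/OXO/O.X/XXO*, (1,1):-1/OXO/.OX/XXO
[OXO/O.X/XXO] X move#3: (1,1):+1/OXO/OXX/XXO*
[OXO/OXX/XXO] end (terminal -1, O#4); searched O.O/..X/XXO to 8

PV length from [O.O/..X/XXO]: 3 plies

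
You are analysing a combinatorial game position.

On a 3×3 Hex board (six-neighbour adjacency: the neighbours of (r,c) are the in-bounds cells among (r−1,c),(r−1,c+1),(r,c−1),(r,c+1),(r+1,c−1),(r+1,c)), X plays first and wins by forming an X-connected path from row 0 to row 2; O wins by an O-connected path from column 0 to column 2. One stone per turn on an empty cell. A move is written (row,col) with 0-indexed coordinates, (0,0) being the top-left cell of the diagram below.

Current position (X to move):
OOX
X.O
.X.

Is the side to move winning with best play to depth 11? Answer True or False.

[OOX/X.O/.X.] X move#1: (1,1):+1/OOX/XXO/.X.*, (2,0):-1/OOX/X.O/XX., (2,2):-1/OOX/X.O/.XX
[OOX/XXO/.X.] end (terminal -1, O#2); searched OOX/X.O/.X. to 11

X winning at [OOX/X.O/.X.]: True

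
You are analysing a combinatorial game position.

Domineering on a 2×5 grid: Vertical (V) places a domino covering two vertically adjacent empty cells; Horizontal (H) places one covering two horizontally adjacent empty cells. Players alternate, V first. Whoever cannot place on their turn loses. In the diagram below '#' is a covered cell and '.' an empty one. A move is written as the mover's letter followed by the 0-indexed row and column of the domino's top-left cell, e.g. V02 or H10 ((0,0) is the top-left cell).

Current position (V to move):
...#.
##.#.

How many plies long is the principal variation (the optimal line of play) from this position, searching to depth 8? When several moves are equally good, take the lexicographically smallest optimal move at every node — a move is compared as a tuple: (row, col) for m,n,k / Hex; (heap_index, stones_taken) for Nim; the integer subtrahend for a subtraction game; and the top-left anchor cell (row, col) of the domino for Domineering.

ply 1, V at ...#./##.#. | V02=+1→..##./####.*; V04=-1→...##/##.##
ply 2, H at ..##./####. | H00=-1→####./####.*
ply 3, V at ####./####. | V04=+1→#####/#####*
ply 4: #####/##### is terminal -1 (H); from ...#./##.#. depth 8

PV length from [...#./##.#.]: 3 plies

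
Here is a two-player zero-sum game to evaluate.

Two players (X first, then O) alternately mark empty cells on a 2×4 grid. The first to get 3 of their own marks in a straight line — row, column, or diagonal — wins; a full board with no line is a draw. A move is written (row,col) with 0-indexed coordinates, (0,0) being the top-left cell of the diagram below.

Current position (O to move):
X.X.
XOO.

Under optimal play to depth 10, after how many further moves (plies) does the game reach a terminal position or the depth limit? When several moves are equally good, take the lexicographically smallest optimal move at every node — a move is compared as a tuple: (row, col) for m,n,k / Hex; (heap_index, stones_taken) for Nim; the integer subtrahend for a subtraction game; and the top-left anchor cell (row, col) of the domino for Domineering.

PV length from [X.X./XOO.]: 1 ply

p1 O@[X.X./XOO.]: (0,1)[XOX./XOO.]+0 (0,3)[X.XO/XOO.]-1 (1,3)[X.X./XOOO]+1*
p2 X@[X.X./XOOO] terminal -1; root [X.X./XOO.] d10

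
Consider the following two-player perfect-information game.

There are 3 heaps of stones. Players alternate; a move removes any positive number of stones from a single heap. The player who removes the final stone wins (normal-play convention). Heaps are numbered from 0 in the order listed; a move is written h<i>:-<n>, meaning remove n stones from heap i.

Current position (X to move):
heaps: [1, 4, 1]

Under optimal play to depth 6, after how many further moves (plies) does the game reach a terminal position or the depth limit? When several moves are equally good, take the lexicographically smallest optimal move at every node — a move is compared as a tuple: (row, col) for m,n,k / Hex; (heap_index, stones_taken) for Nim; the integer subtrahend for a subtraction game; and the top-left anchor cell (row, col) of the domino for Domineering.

p1 X@[(1,4,1)]: h0:-1[(0,4,1)]-1 h1:-1[(1,3,1)]-1 h1:-2[(1,2,1)]-1 h1:-3[(1,1,1)]-1 h1:-4[(1,0,1)]+1* h2:-1[(1,4,0)]-1
p2 O@[(1,0,1)]: h0:-1[(0,0,1)]-1* h2:-1[(1,0,0)]-1
p3 X@[(0,0,1)]: h2:-1[(0,0,0)]+1*
p4 O@[(0,0,0)] terminal -1; root [(1,4,1)] d6

PV length from [(1,4,1)]: 3 plies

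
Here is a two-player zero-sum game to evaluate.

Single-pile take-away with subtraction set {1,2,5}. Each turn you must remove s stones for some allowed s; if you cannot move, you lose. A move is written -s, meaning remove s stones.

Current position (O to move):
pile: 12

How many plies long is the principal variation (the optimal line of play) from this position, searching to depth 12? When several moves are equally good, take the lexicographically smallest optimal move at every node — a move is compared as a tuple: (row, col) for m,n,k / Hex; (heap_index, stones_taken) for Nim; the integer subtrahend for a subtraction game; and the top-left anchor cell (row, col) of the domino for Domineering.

PV length from [12]: 8 plies

p1 O@[12]: -1[11]-1* -2[10]-1 -5[7]-1
p2 X@[11]: -1[10]-1 -2[9]+1* -5[6]+1
p3 O@[9]: -1[8]-1* -2[7]-1 -5[4]-1
p4 X@[8]: -1[7]-1 -2[6]+1* -5[3]+1
p5 O@[6]: -1[5]-1* -2[4]-1 -5[1]-1
p6 X@[5]: -1[4]-1 -2[3]+1* -5[0]+1
p7 O@[3]: -1[2]-1* -2[1]-1
p8 X@[2]: -1[1]-1 -2[0]+1*
p9 O@[0] terminal -1; root [12] d12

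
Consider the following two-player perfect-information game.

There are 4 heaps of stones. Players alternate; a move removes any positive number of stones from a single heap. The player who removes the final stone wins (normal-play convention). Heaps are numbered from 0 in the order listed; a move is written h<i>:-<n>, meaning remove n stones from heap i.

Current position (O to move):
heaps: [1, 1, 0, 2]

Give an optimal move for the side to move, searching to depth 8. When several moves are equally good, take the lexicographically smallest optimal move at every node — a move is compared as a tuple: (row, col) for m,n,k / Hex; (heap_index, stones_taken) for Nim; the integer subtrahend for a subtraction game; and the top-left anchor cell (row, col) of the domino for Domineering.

p1 O@[(1,1,0,2)]: h0:-1[(0,1,0,2)]-1 h1:-1[(1,0,0,2)]-1 h3:-1[(1,1,0,1)]-1 h3:-2[(1,1,0,0)]+1*
p2 X@[(1,1,0,0)]: h0:-1[(0,1,0,0)]-1* h1:-1[(1,0,0,0)]-1
p3 O@[(0,1,0,0)]: h1:-1[(0,0,0,0)]+1*
p4 X@[(0,0,0,0)] terminal -1; root [(1,1,0,2)] d8

O's best at [(1,1,0,2)]: h3:-2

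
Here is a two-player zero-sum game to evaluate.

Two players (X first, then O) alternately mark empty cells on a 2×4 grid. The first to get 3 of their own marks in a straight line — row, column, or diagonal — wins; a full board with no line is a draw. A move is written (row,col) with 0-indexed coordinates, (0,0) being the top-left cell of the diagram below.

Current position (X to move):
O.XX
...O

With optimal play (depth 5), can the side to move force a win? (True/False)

X winning at [O.XX/...O]: True

[O.XX/...O] X move#1: (0,1):+1/OXXX/...O*, (1,0):+0/O.XX/X..O, (1,1):+0/O.XX/.X.O, (1,2):+0/O.XX/..XO
[OXXX/...O] end (terminal -1, O#2); searched O.XX/...O to 5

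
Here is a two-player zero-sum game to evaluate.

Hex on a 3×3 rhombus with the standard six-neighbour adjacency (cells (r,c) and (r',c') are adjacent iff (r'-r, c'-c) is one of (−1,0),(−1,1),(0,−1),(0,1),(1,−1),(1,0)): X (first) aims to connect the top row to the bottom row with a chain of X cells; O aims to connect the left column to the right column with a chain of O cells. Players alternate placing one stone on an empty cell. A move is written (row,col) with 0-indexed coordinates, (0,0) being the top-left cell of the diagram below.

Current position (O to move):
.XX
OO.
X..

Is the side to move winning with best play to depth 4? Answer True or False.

O winning at [.XX/OO./X..]: True

ply 1, O at .XX/OO./X.. | (0,0)=-1→OXX/OO./X..; (1,2)=+1→.XX/OOO/X..*; (2,1)=+1→.XX/OO./XO.; (2,2)=+1→.XX/OO./X.O
ply 2: .XX/OOO/X.. is terminal -1 (X); from .XX/OO./X.. depth 4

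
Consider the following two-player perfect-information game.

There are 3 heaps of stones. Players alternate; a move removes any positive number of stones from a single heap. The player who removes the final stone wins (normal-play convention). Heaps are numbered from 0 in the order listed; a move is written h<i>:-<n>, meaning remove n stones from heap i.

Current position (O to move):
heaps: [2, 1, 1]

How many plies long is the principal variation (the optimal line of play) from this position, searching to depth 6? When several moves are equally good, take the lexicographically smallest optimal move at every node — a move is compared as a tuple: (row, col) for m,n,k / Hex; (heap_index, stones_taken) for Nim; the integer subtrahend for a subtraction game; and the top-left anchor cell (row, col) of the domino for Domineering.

PV length from [(2,1,1)]: 3 plies

[(2,1,1)] O move#1: h0:-1:-1/(1,1,1), h0:-2:+1/(0,1,1)*, h1:-1:-1/(2,0,1), h2:-1:-1/(2,1,0)
[(0,1,1)] X move#2: h1:-1:-1/(0,0,1)*, h2:-1:-1/(0,1,0)
[(0,0,1)] O move#3: h2:-1:+1/(0,0,0)*
[(0,0,0)] end (terminal -1, X#4); searched (2,1,1) to 6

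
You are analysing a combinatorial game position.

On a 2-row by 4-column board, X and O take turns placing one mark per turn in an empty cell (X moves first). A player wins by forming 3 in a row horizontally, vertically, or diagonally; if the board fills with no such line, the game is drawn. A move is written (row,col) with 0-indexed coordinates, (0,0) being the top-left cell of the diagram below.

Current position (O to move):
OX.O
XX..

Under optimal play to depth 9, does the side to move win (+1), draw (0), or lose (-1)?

value(OX.O/XX.., O) = 0

[OX.O/XX..] O move#1: (0,2):-1/OXOO/XX.., (1,2):+0/OX.O/XXO.*, (1,3):-1/OX.O/XX.O
[OX.O/XXO.] X move#2: (0,2):+0/OXXO/XXO.*, (1,3):+0/OX.O/XXOX
[OXXO/XXO.] O move#3: (1,3):+0/OXXO/XXOO*
[OXXO/XXOO] end (terminal +0, X#4); searched OX.O/XX.. to 9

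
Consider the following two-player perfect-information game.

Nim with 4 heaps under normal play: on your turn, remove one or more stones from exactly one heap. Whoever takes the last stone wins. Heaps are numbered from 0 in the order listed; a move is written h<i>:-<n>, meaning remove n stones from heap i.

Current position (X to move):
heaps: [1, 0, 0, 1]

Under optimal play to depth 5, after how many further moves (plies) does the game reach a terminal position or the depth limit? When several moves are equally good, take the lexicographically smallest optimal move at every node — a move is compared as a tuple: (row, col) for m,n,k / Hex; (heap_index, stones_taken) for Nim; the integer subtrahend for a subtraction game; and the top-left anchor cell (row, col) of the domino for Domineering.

p1 X@[(1,0,0,1)]: h0:-1[(0,0,0,1)]-1* h3:-1[(1,0,0,0)]-1
p2 O@[(0,0,0,1)]: h3:-1[(0,0,0,0)]+1*
p3 X@[(0,0,0,0)] terminal -1; root [(1,0,0,1)] d5

PV length from [(1,0,0,1)]: 2 plies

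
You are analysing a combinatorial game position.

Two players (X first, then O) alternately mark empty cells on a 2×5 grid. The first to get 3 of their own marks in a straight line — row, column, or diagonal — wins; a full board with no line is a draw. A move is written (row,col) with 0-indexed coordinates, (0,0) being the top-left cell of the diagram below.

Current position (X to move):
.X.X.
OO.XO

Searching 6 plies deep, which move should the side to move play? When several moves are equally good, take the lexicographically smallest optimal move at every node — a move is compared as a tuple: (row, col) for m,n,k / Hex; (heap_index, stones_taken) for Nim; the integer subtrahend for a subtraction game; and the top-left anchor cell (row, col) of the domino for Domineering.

X's best at [.X.X./OO.XO]: (0,2)

[.X.X./OO.XO] X move#1: (0,0):-1/XX.X./OO.XO, (0,2):+1/.XXX./OO.XO*, (0,4):-1/.X.XX/OO.XO, (1,2):+0/.X.X./OOXXO
[.XXX./OO.XO] end (terminal -1, O#2); searched .X.X./OO.XO to 6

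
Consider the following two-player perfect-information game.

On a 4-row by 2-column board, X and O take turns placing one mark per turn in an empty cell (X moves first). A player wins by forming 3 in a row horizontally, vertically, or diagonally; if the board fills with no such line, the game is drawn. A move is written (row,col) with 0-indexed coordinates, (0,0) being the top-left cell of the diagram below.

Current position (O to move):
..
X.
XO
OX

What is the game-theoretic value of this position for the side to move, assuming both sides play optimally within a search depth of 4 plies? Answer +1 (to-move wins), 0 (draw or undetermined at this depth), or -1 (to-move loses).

value(../X./XO/OX, O) = 0

p1 O@[../X./XO/OX]: (0,0)[O./X./XO/OX]+0* (0,1)[.O/X./XO/OX]-1 (1,1)[../XO/XO/OX]-1
p2 X@[O./X./XO/OX]: (0,1)[OX/X./XO/OX]+0* (1,1)[O./XX/XO/OX]+0
p3 O@[OX/X./XO/OX]: (1,1)[OX/XO/XO/OX]+0*
p4 X@[OX/XO/XO/OX] terminal +0; root [../X./XO/OX] d4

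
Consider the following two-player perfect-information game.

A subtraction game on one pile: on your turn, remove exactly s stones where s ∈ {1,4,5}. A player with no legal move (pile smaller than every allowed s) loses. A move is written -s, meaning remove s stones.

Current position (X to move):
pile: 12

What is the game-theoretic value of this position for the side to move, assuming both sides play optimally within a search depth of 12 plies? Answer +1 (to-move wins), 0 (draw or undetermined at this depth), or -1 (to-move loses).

value(12, X) = +1

ply 1, X at 12 | -1=-1→11; -4=+1→8*; -5=-1→7
ply 2, O at 8 | -1=-1→7*; -4=-1→4; -5=-1→3
ply 3, X at 7 | -1=-1→6; -4=-1→3; -5=+1→2*
ply 4, O at 2 | -1=-1→1*
ply 5, X at 1 | -1=+1→0*
ply 6: 0 is terminal -1 (O); from 12 depth 12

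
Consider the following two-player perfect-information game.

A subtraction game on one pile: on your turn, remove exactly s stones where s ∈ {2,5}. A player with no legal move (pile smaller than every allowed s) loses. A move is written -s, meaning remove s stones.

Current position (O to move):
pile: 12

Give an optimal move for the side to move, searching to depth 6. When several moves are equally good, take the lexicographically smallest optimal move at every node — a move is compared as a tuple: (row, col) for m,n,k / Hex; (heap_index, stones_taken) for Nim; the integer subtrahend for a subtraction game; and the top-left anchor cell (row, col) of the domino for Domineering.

p1 O@[12]: -2[10]-1 -5[7]+1*
p2 X@[7]: -2[5]-1* -5[2]-1
p3 O@[5]: -2[3]-1 -5[0]+1*
p4 X@[0] terminal -1; root [12] d6

O's best at [12]: -5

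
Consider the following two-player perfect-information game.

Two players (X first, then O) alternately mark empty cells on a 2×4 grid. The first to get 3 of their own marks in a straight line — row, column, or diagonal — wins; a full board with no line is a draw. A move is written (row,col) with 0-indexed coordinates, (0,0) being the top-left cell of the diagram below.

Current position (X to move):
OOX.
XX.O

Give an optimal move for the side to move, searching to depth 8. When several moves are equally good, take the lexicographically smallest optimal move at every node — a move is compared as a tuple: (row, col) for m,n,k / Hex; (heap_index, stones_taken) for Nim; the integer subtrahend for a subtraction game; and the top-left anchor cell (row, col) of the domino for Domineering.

p1 X@[OOX./XX.O]: (0,3)[OOXX/XX.O]+0 (1,2)[OOX./XXXO]+1*
p2 O@[OOX./XXXO] terminal -1; root [OOX./XX.O] d8

X's best at [OOX./XX.O]: (1,2)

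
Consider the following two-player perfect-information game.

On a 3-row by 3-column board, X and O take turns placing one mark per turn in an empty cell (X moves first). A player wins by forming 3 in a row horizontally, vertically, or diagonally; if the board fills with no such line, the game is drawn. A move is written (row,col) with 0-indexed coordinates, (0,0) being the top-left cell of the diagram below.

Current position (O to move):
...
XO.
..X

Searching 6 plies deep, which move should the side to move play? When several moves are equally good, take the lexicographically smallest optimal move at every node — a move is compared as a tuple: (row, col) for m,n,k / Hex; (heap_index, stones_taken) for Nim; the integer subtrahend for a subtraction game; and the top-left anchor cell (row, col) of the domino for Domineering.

O's best at [.../XO./..X]: (0,0)

[.../XO./..X] O move#1: (0,0):+0/O../XO./..X*, (0,1):+0/.O./XO./..X, (0,2):-1/..O/XO./..X, (1,2):-1/.../XOO/..X, (2,0):+0/.../XO./O.X, (2,1):+0/.../XO./.OX
[O../XO./..X] X move#2: (0,1):+0/OX./XO./..X*, (0,2):+0/O.X/XO./..X, (1,2):-1/O../XOX/..X, (2,0):+0/O../XO./X.X, (2,1):+0/O../XO./.XX
[OX./XO./..X] O move#3: (0,2):+0/OXO/XO./..X*, (1,2):+0/OX./XOO/..X, (2,0):+0/OX./XO./O.X, (2,1):+0/OX./XO./.OX
[OXO/XO./..X] X move#4: (1,2):-1/OXO/XOX/..X, (2,0):+0/OXO/XO./X.X*, (2,1):-1/OXO/XO./.XX
[OXO/XO./X.X] O move#5: (1,2):-1/OXO/XOO/X.X, (2,1):+0/OXO/XO./XOX*
[OXO/XO./XOX] X move#6: (1,2):+0/OXO/XOX/XOX*
[OXO/XOX/XOX] end (terminal +0, O#7); searched .../XO./..X to 6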